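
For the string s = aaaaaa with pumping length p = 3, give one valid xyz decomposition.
x = 'a', y = 'a', z = 'aaaa'

For s = aaaaaa and p = 3, one valid decomposition is:
- x = 'a' (length 1)
- y = 'a' (length 1)
- z = 'aaaa' (length 4)

Verification:
- xyz = 'a' + 'a' + 'aaaa' = aaaaaa ✓
- |xy| = 2 ≤ 3 ✓
- |y| = 1 > 0 ✓

All pumping lemma constraints are satisfied.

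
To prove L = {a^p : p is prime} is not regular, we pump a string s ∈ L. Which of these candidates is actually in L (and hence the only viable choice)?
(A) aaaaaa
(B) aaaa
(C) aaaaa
(C) aaaaa

The pumping lemma is applied to a string s that lies in L, so first check membership of each option:
- (A) aaaaaa has length 6 = 2 × 3, which is not prime, so it is not in L ✗
- (B) aaaa has length 4 = 2 × 2, which is not prime, so it is not in L ✗
- (C) aaaaa has length 5, which is prime, so it is in L ✓

Only (C) aaaaa is in L, so it is the only candidate that could play the role of s.
(In a complete proof one picks s in terms of the pumping length p so that |s| ≥ p is guaranteed; a fixed string like aaaaa illustrates the shape of such an s.)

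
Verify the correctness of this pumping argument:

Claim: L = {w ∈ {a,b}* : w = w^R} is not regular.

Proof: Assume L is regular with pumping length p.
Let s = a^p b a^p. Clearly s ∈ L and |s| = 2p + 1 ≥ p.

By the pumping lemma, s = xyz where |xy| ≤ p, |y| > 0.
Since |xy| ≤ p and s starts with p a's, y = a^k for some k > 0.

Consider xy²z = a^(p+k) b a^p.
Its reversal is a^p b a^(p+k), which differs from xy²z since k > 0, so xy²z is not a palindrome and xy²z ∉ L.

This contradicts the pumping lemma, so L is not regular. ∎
The proof is correct.

This proof is valid because:
1. s = a^p b a^p is in L and is chosen in terms of p, so |s| ≥ p holds for every p
2. The decomposition analysis is correct: |xy| ≤ p forces y to lie inside the leading a's
3. The contradiction is valid: a^(p+k) b a^p has more a's before the b than after it, so it is not a palindrome
4. The conclusion follows logically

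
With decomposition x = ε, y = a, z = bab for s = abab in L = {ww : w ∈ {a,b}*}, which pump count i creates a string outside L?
i = 0

xy⁰z = ε · ε · bab = bab; bab has odd length 3, so it cannot be written as ww and is not in L.
(Other choices also work, e.g. i = 2, 3; only i = 1 is guaranteed to stay in L since xy¹z = s.)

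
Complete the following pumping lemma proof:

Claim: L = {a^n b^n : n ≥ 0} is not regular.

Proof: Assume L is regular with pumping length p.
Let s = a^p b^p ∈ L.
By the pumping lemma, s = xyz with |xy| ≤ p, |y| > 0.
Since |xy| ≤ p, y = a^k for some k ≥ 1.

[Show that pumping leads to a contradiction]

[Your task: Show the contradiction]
Consider xy²z = a^(p+k) b^p.

Since k ≥ 1, we have p + k > p.
So xy²z has more a's than b's: (p+k) a's vs p b's.
This means xy²z ∉ L because a^n b^n requires equal counts.

This contradicts the pumping lemma which states xy²z ∈ L.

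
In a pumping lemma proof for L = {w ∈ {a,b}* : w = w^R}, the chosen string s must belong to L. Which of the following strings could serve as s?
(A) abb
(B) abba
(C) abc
(B) abba

The pumping lemma is applied to a string s that lies in L, so first check membership of each option:
- (A) abb reversed is bba ≠ abb, so it is not a palindrome and is not in L ✗
- (B) abba reversed is abba, the same string, so it is a palindrome and is in L ✓
- (C) abc reversed is cba ≠ abc, so it is not a palindrome and is not in L ✗

Only (B) abba is in L, so it is the only candidate that could play the role of s.
(In a complete proof one picks s in terms of the pumping length p so that |s| ≥ p is guaranteed; a fixed string like abba illustrates the shape of such an s.)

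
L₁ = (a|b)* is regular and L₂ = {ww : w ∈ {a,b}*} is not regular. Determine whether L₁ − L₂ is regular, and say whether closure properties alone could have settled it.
No — L₁ − L₂ is not regular.

L₁ − L₂ is the complement of {ww} within {a,b}*. If it were regular, its complement {ww} would be regular as well (regular languages are closed under complement) — contradiction. So L₁ − L₂ is not regular.

Note that the bare facts "L₁ regular, L₂ non-regular" do not settle the question by themselves: the closure of regular languages under ∪, ∩, complement and difference applies only when BOTH operands are regular. With a non-regular operand the result can come out regular or non-regular depending on the specific languages, so one has to work out L₁ − L₂ for this particular pair, as above.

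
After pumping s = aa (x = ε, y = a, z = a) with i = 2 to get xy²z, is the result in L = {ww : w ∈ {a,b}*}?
No

xy²z = ε · aa · a = aaa.
aaa has odd length 3, so it cannot be written as ww and is not in L.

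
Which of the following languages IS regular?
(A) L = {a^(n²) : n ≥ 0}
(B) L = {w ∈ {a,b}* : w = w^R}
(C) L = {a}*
(C) {a}*

(C) L = {a}* is regular.

This can be recognized by a finite automaton (DFA/NFA).
Regular expressions like {a}* define regular languages.

The other choices are not regular:
- {w ∈ {a,b}* : w = w^R}: After pumping, the string is no longer symmetric
- {a^(n²) : n ≥ 0}: After pumping, length is no longer a perfect square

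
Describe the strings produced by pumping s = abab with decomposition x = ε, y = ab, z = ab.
{xy^i z : i ≥ 0} = {(ab)^(i+1) : i ≥ 0} = {ab, abab, ababab, ...}

With x = ε, y = ab, z = ab: Pumping 'ab' gives strings of alternating a's and b's.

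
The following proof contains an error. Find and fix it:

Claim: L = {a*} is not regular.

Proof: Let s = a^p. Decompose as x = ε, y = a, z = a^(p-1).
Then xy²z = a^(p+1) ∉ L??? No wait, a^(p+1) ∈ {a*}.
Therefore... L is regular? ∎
Error: The proof attempts to show a*  is not regular, but a* IS regular!

Correction: a* is a regular language (recognized by a simple DFA with one accepting state and self-loop on 'a'). The pumping lemma can only prove non-regularity, not regularity. For regular languages, pumping always works.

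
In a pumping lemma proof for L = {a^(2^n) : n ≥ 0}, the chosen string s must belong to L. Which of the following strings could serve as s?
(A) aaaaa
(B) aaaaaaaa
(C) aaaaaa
(B) aaaaaaaa

The pumping lemma is applied to a string s that lies in L, so first check membership of each option:
- (A) aaaaa has length 5, strictly between 2^2 = 4 and 2^3 = 8, so it is not in L ✗
- (B) aaaaaaaa has length 8 = 2^3, so it is in L ✓
- (C) aaaaaa has length 6, strictly between 2^2 = 4 and 2^3 = 8, so it is not in L ✗

Only (B) aaaaaaaa is in L, so it is the only candidate that could play the role of s.
(In a complete proof one picks s in terms of the pumping length p so that |s| ≥ p is guaranteed; a fixed string like aaaaaaaa illustrates the shape of such an s.)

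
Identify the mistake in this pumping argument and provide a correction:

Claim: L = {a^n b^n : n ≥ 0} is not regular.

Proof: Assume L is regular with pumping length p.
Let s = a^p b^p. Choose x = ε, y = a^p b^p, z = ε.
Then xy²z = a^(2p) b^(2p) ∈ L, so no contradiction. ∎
Error: The decomposition violates |xy| ≤ p. With y = a^p b^p, |xy| = |y| = 2p > p. (The proof also miscomputes xy²z, which would be a^p b^p a^p b^p rather than a^(2p) b^(2p), and it wrongly treats one harmless decomposition as settling the matter — the prover does not get to choose the decomposition.)

Correction: The pumping lemma requires |xy| ≤ p, and the argument must handle every decomposition satisfying |xy| ≤ p, |y| ≥ 1. Since s starts with p a's, any such y consists only of a's, say y = a^k with k ≥ 1. Then xy²z = a^(p+k) b^p has unequal numbers of a's and b's, so xy²z ∉ L — the required contradiction.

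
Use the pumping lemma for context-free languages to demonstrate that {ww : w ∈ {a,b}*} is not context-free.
Assume for contradiction that L is context-free, and let p ≥ 1 be the pumping length given by the pumping lemma for CFLs.
Choose s = a^p b^p a^p b^p. Then s ∈ L (take w = a^p b^p) and |s| = 4p ≥ p.
By the CFL pumping lemma, s = uvxyz for some u, v, x, y, z with |vxy| ≤ p, |vy| ≥ 1, and uv^i xy^i z ∈ L for every i ≥ 0.

Write s as four blocks A₁ B₁ A₂ B₂ with A₁ = A₂ = a^p and B₁ = B₂ = b^p. Since |vxy| ≤ p, the window vxy lies inside at most two adjacent blocks. Take i = 0 and let t = uxz, so |t| = 4p − |vy| with 1 ≤ |vy| ≤ p. If |t| is odd, t ∉ L immediately, so assume |vy| is even (hence |vy| ≥ 2) and |t|/2 = 2p − |vy|/2, which satisfies p ≤ |t|/2 ≤ 2p − 1.

Case 1 (vxy inside A₁B₁): t = a^(p−j) b^(p−l) a^p b^p with j + l = |vy|. The second half of t has length < 2p, so it is a suffix of the trailing a^p b^p and ends in b; the first half is a^(p−j) b^(p−l) a^((j+l)/2), which ends in a because (j+l)/2 ≥ 1. The halves differ, so t ∉ L.

Case 2 (vxy inside B₁A₂, straddling the middle): t = a^p b^(p−j) a^(p−l) b^p with j + l = |vy|. If t = ww, then w is a prefix of t of length ≥ p, so w begins with a^p; and w is a suffix of t of length ≥ p, so w ends with b^p. That forces |w| ≥ 2p, contradicting |w| = |t|/2 ≤ 2p − 1. So t ∉ L.

Case 3 (vxy inside A₂B₂): t = a^p b^p a^(p−j) b^(p−l) with j + l = |vy|. The first half of t is a prefix of a^p b^p, so it begins with a; the second half is b^((j+l)/2) a^(p−j) b^(p−l), which begins with b. The halves differ, so t ∉ L.

In every case uv⁰xy⁰z = uxz ∉ L.

This contradicts the CFL pumping lemma, which requires uv^i xy^i z ∈ L for all i ≥ 0.
Hence L = {ww : w ∈ {a,b}*} is not context-free. ∎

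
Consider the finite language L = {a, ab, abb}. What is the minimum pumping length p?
p = 4

For a finite language L, the pumping lemma holds vacuously if p > max|s| for s ∈ L.

The longest string in L = {a, ab, abb} has length 3.
If p = 4, then no string s ∈ L has |s| ≥ p, so the condition is vacuously true.

The minimum pumping length is p = 4.

Why no smaller p works: for any p ≤ 3, the longest string s ∈ L has |s| = 3 ≥ p, so it would
have to be pumpable; but pumping up (i = 2, 3, ...) produces ever longer strings, which cannot all lie in the
finite language L. So the pumping property fails for every p ≤ 3.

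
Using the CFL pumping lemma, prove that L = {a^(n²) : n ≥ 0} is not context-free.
Assume for contradiction that L is context-free, and let p ≥ 1 be the pumping length given by the pumping lemma for CFLs.
Choose s = a^(p²). Then s ∈ L and |s| = p² ≥ p.
By the CFL pumping lemma, s = uvxyz for some u, v, x, y, z with |vxy| ≤ p, |vy| ≥ 1, and uv^i xy^i z ∈ L for every i ≥ 0.
All symbols are a's, so only lengths matter: let k = |vy|, with 1 ≤ k ≤ |vxy| ≤ p.

Take i = 2: |uv²xy²z| = p² + k, and p² < p² + k ≤ p² + p < (p + 1)².
So the length lies strictly between consecutive squares and is not a perfect square; uv²xy²z ∉ L.

This contradicts the CFL pumping lemma, which requires uv^i xy^i z ∈ L for all i ≥ 0.
Hence L = {a^(n²) : n ≥ 0} is not context-free. ∎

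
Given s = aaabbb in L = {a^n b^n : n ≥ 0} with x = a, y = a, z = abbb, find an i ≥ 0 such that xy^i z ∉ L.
i = 0

xy⁰z = a · ε · abbb = aabbb; aabbb has 2 a's and 3 b's; 2 ≠ 3, so it is not in L.
(Other choices also work, e.g. i = 2, 3; only i = 1 is guaranteed to stay in L since xy¹z = s.)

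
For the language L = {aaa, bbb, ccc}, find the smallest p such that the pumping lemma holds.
p = 4

For a finite language L, the pumping lemma holds vacuously if p > max|s| for s ∈ L.

The longest string in L = {aaa, bbb, ccc} has length 3.
If p = 4, then no string s ∈ L has |s| ≥ p, so the condition is vacuously true.

The minimum pumping length is p = 4.

Why no smaller p works: for any p ≤ 3, the longest string s ∈ L has |s| = 3 ≥ p, so it would
have to be pumpable; but pumping up (i = 2, 3, ...) produces ever longer strings, which cannot all lie in the
finite language L. So the pumping property fails for every p ≤ 3.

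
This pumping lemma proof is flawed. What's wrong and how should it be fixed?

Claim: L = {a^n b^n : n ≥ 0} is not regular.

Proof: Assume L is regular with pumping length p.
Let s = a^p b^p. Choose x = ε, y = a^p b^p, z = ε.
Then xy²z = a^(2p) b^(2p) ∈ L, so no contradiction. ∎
Error: The decomposition violates |xy| ≤ p. With y = a^p b^p, |xy| = |y| = 2p > p. (The proof also miscomputes xy²z, which would be a^p b^p a^p b^p rather than a^(2p) b^(2p), and it wrongly treats one harmless decomposition as settling the matter — the prover does not get to choose the decomposition.)

Correction: The pumping lemma requires |xy| ≤ p, and the argument must handle every decomposition satisfying |xy| ≤ p, |y| ≥ 1. Since s starts with p a's, any such y consists only of a's, say y = a^k with k ≥ 1. Then xy²z = a^(p+k) b^p has unequal numbers of a's and b's, so xy²z ∉ L — the required contradiction.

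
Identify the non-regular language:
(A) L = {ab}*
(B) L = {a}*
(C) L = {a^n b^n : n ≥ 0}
(C) {a^n b^n : n ≥ 0}

(C) L = {a^n b^n : n ≥ 0} is NOT regular.

The pumping lemma can be used to prove this:
After pumping, the number of a's and b's become unequal

The other languages are regular because they can be recognized by finite automata.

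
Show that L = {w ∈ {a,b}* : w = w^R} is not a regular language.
Assume for contradiction that L is regular, and let p ≥ 1 be the pumping length given by the pumping lemma.
Choose s = a^p b a^p. Then s ∈ L (it reads the same in both directions) and |s| = 2p + 1 ≥ p.
By the pumping lemma, s = xyz for some x, y, z with |xy| ≤ p, |y| ≥ 1, and xy^i z ∈ L for every i ≥ 0.
Since |xy| ≤ p and the first p symbols of s are all a's, y = a^k for some k with 1 ≤ k ≤ p.

Take i = 2: xy²z = a^(p + k) b a^p.
Its reversal is a^p b a^(p + k). These differ because the block of a's before the unique b has length p + k in one and p in the other, and p + k ≠ p since k ≥ 1. So xy²z is not a palindrome, i.e. xy²z ∉ L.

This contradicts the pumping lemma, which requires xy^i z ∈ L for all i ≥ 0.
Hence L = {w ∈ {a,b}* : w = w^R} is not regular. ∎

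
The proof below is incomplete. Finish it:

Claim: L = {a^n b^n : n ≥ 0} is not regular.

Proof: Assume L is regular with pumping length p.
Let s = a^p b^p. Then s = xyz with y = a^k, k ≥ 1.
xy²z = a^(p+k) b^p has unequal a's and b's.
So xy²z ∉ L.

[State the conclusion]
This contradicts the pumping lemma for regular languages,
which guarantees xy^i z ∈ L for all i ≥ 0.

Since our assumption that L is regular leads to a contradiction,
we conclude that L = {a^n b^n : n ≥ 0} is NOT regular. ∎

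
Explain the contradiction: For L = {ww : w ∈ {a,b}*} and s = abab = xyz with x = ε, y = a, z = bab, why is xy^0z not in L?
xy⁰z = bab ∉ L

Pumping with i = 0 replaces y = a by y⁰ = ε:
- Original: s = xyz = abab; abab splits into halves ab · ab, which are equal, so it is in L (w = ab)
- Pumped: xy⁰z = ε · ε · bab = bab
- bab has odd length 3, so it cannot be written as ww and is not in L

The pumping lemma would require xy⁰z ∈ L, so this decomposition yields a contradiction.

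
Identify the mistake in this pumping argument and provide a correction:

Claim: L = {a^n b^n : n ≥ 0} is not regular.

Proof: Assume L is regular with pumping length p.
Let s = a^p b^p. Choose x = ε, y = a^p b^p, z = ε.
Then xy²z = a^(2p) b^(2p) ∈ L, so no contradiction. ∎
Error: The decomposition violates |xy| ≤ p. With y = a^p b^p, |xy| = |y| = 2p > p. (The proof also miscomputes xy²z, which would be a^p b^p a^p b^p rather than a^(2p) b^(2p), and it wrongly treats one harmless decomposition as settling the matter — the prover does not get to choose the decomposition.)

Correction: The pumping lemma requires |xy| ≤ p, and the argument must handle every decomposition satisfying |xy| ≤ p, |y| ≥ 1. Since s starts with p a's, any such y consists only of a's, say y = a^k with k ≥ 1. Then xy²z = a^(p+k) b^p has unequal numbers of a's and b's, so xy²z ∉ L — the required contradiction.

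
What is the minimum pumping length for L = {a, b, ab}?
p = 3

For a finite language L, the pumping lemma holds vacuously if p > max|s| for s ∈ L.

The longest string in L = {a, b, ab} has length 2.
If p = 3, then no string s ∈ L has |s| ≥ p, so the condition is vacuously true.

The minimum pumping length is p = 3.

Why no smaller p works: for any p ≤ 2, the longest string s ∈ L has |s| = 2 ≥ p, so it would
have to be pumpable; but pumping up (i = 2, 3, ...) produces ever longer strings, which cannot all lie in the
finite language L. So the pumping property fails for every p ≤ 2.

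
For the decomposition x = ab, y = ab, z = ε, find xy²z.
ababab

Given x = 'ab', y = 'ab', z = '' and i = 2:

xy^2z = x + y·y·...·y (2 times) + z
       = 'ab' + 'ab'^2 + ''
       = 'ab' + 'abab' + ''
       = 'ababab'

The pumped string is 'ababab' with length 6.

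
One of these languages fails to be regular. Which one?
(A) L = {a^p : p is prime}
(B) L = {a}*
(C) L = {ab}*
(A) {a^p : p is prime}

(A) L = {a^p : p is prime} is NOT regular.

The pumping lemma can be used to prove this:
After pumping, the length becomes composite

The other languages are regular because they can be recognized by finite automata.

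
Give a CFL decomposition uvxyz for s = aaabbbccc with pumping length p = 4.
u='aa', v='a', x='bb', y='b', z='ccc'

For s = aaabbbccc with pumping length p = 4:

One valid decomposition:
- u = 'aa'
- v = 'a'
- x = 'bb'
- y = 'b'
- z = 'ccc'

Verification:
- uvxyz = 'aa' + 'a' + 'bb' + 'b' + 'ccc' = aaabbbccc ✓
- |vxy| = |'abbb'| = 4 ≤ 4 ✓
- |vy| = |'ab'| = 2 > 0 ✓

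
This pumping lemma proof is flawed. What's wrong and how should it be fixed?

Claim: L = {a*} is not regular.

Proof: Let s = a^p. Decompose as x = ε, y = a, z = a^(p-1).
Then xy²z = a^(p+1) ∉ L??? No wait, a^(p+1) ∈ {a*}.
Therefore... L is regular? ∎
Error: The proof attempts to show a*  is not regular, but a* IS regular!

Correction: a* is a regular language (recognized by a simple DFA with one accepting state and self-loop on 'a'). The pumping lemma can only prove non-regularity, not regularity. For regular languages, pumping always works.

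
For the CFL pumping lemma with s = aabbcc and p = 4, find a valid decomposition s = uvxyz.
u='a', v='a', x='bb', y='c', z='c'

For s = aabbcc with pumping length p = 4:

One valid decomposition:
- u = 'a'
- v = 'a'
- x = 'bb'
- y = 'c'
- z = 'c'

Verification:
- uvxyz = 'a' + 'a' + 'bb' + 'c' + 'c' = aabbcc ✓
- |vxy| = |'abbc'| = 4 ≤ 4 ✓
- |vy| = |'ac'| = 2 > 0 ✓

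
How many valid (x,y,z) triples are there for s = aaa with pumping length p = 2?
3

For s = 'aaa' with pumping length p = 2:

Constraints: |xy| ≤ 2, |y| > 0

Valid decompositions (|xy| ≤ p, |y| ≥ 1):
  • x='', y='a', z='aa'
  • x='a', y='a', z='a'
  • x='', y='aa', z='a'

Total count: 3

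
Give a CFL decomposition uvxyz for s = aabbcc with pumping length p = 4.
u='a', v='a', x='bb', y='c', z='c'

For s = aabbcc with pumping length p = 4:

One valid decomposition:
- u = 'a'
- v = 'a'
- x = 'bb'
- y = 'c'
- z = 'c'

Verification:
- uvxyz = 'a' + 'a' + 'bb' + 'c' + 'c' = aabbcc ✓
- |vxy| = |'abbc'| = 4 ≤ 4 ✓
- |vy| = |'ac'| = 2 > 0 ✓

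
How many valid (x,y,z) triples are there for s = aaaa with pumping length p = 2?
3

For s = 'aaaa' with pumping length p = 2:

Constraints: |xy| ≤ 2, |y| > 0

Valid decompositions (|xy| ≤ p, |y| ≥ 1):
  • x='', y='a', z='aaa'
  • x='a', y='a', z='aa'
  • x='', y='aa', z='aa'

Total count: 3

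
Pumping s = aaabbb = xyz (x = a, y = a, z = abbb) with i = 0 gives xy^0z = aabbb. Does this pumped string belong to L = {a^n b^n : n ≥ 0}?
No

xy⁰z = a · ε · abbb = aabbb.
aabbb has 2 a's and 3 b's; 2 ≠ 3, so it is not in L.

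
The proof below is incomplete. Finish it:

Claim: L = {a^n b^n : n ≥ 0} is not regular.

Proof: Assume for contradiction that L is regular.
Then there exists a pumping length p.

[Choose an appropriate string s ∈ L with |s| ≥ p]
s = a^p b^p

This string is in L (has equal a's and b's) and has length 2p ≥ p.
Any decomposition xyz with |xy| ≤ p means y consists only of a's,
so pumping will unbalance the counts.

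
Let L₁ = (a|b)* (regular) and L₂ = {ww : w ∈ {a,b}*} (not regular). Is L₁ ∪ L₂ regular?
Yes — L₁ ∪ L₂ is regular.

{ww} ⊆ (a|b)*, so L₁ ∪ L₂ = (a|b)*, which is regular.

Note that the bare facts "L₁ regular, L₂ non-regular" do not settle the question by themselves: the closure of regular languages under ∪, ∩, complement and difference applies only when BOTH operands are regular. With a non-regular operand the result can come out regular or non-regular depending on the specific languages, so one has to work out L₁ ∪ L₂ for this particular pair, as above.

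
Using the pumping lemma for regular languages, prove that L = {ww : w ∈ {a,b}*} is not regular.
Assume for contradiction that L is regular, and let p ≥ 1 be the pumping length given by the pumping lemma.
Choose s = a^p b a^p b. Then s ∈ L (take w = a^p b) and |s| = 2p + 2 ≥ p.
By the pumping lemma, s = xyz for some x, y, z with |xy| ≤ p, |y| ≥ 1, and xy^i z ∈ L for every i ≥ 0.
Since |xy| ≤ p and the first p symbols of s are all a's, y = a^k for some k with 1 ≤ k ≤ p.

Take i = 2: t = xy²z = a^(p + k) b a^p b.
Suppose t = uu for some string u. The string t contains exactly two b's and ends in b, so u contains exactly one b and ends in b; hence u = a^j b for some j, and uu = a^j b a^j b. Comparing with t = a^(p + k) b a^p b forces j = p + k (first block) and j = p (second block), which is impossible since k ≥ 1. So t ∉ L.

This contradicts the pumping lemma, which requires xy^i z ∈ L for all i ≥ 0.
Hence L = {ww : w ∈ {a,b}*} is not regular. ∎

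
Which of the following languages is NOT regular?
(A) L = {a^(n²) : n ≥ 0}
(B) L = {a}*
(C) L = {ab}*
(A) {a^(n²) : n ≥ 0}

(A) L = {a^(n²) : n ≥ 0} is NOT regular.

The pumping lemma can be used to prove this:
After pumping, length is no longer a perfect square

The other languages are regular because they can be recognized by finite automata.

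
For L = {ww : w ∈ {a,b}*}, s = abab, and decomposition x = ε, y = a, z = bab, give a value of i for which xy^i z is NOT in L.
i = 0

xy⁰z = ε · ε · bab = bab; bab has odd length 3, so it cannot be written as ww and is not in L.
(Other choices also work, e.g. i = 2, 3; only i = 1 is guaranteed to stay in L since xy¹z = s.)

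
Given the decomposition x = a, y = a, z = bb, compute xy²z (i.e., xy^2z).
aaabb

Given x = 'a', y = 'a', z = 'bb' and i = 2:

xy^2z = x + y·y·...·y (2 times) + z
       = 'a' + 'a'^2 + 'bb'
       = 'a' + 'aa' + 'bb'
       = 'aaabb'

The pumped string is 'aaabb' with length 5.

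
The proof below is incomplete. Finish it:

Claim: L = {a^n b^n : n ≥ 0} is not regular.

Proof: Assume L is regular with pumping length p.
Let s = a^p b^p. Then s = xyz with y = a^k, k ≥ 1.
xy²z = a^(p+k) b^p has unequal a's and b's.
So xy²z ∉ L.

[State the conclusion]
This contradicts the pumping lemma for regular languages,
which guarantees xy^i z ∈ L for all i ≥ 0.

Since our assumption that L is regular leads to a contradiction,
we conclude that L = {a^n b^n : n ≥ 0} is NOT regular. ∎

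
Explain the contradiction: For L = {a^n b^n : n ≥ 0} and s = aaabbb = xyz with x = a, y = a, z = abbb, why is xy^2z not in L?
xy²z = aaaabbb ∉ L

Pumping with i = 2 replaces y = a by y² = aa:
- Original: s = xyz = aaabbb; aaabbb = a^3 b^3 has equal counts (3 = 3), so it is in L
- Pumped: xy²z = a · aa · abbb = aaaabbb
- aaaabbb has 4 a's and 3 b's; 4 ≠ 3, so it is not in L

The pumping lemma would require xy²z ∈ L, so this decomposition yields a contradiction.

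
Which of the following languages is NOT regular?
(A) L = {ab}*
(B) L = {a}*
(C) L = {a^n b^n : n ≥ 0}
(C) {a^n b^n : n ≥ 0}

(C) L = {a^n b^n : n ≥ 0} is NOT regular.

The pumping lemma can be used to prove this:
After pumping, the number of a's and b's become unequal

The other languages are regular because they can be recognized by finite automata.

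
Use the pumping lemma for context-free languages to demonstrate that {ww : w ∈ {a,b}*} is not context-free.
Assume for contradiction that L is context-free, and let p ≥ 1 be the pumping length given by the pumping lemma for CFLs.
Choose s = a^p b^p a^p b^p. Then s ∈ L (take w = a^p b^p) and |s| = 4p ≥ p.
By the CFL pumping lemma, s = uvxyz for some u, v, x, y, z with |vxy| ≤ p, |vy| ≥ 1, and uv^i xy^i z ∈ L for every i ≥ 0.

Write s as four blocks A₁ B₁ A₂ B₂ with A₁ = A₂ = a^p and B₁ = B₂ = b^p. Since |vxy| ≤ p, the window vxy lies inside at most two adjacent blocks. Take i = 0 and let t = uxz, so |t| = 4p − |vy| with 1 ≤ |vy| ≤ p. If |t| is odd, t ∉ L immediately, so assume |vy| is even (hence |vy| ≥ 2) and |t|/2 = 2p − |vy|/2, which satisfies p ≤ |t|/2 ≤ 2p − 1.

Case 1 (vxy inside A₁B₁): t = a^(p−j) b^(p−l) a^p b^p with j + l = |vy|. The second half of t has length < 2p, so it is a suffix of the trailing a^p b^p and ends in b; the first half is a^(p−j) b^(p−l) a^((j+l)/2), which ends in a because (j+l)/2 ≥ 1. The halves differ, so t ∉ L.

Case 2 (vxy inside B₁A₂, straddling the middle): t = a^p b^(p−j) a^(p−l) b^p with j + l = |vy|. If t = ww, then w is a prefix of t of length ≥ p, so w begins with a^p; and w is a suffix of t of length ≥ p, so w ends with b^p. That forces |w| ≥ 2p, contradicting |w| = |t|/2 ≤ 2p − 1. So t ∉ L.

Case 3 (vxy inside A₂B₂): t = a^p b^p a^(p−j) b^(p−l) with j + l = |vy|. The first half of t is a prefix of a^p b^p, so it begins with a; the second half is b^((j+l)/2) a^(p−j) b^(p−l), which begins with b. The halves differ, so t ∉ L.

In every case uv⁰xy⁰z = uxz ∉ L.

This contradicts the CFL pumping lemma, which requires uv^i xy^i z ∈ L for all i ≥ 0.
Hence L = {ww : w ∈ {a,b}*} is not context-free. ∎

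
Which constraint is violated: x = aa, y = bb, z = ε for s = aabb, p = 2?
Violated: |xy| ≤ p

The decomposition x = aa, y = bb, z = ε for s = aabb with p = 2
violates the constraint: |xy| ≤ p

|xy| = |aabb| = 4 > 2 = p. The decomposition puts too many characters in xy.

Pumping lemma constraints:
1. xyz = s (decomposition is valid)
2. |xy| ≤ p
3. |y| > 0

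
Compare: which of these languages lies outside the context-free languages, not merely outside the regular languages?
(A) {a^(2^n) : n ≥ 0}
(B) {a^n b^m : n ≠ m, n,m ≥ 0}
(A) {a^(2^n) : n ≥ 0}

(A) {a^(2^n) : n ≥ 0} requires the CFL pumping lemma.

- {a^n b^m : n ≠ m, n,m ≥ 0} is context-free (but not regular)
  • Can be shown non-regular with the regular pumping lemma
  • After pumping a's, we can make n = m

- {a^(2^n) : n ≥ 0} is NOT context-free
  • Requires the CFL pumping lemma to prove
  • Gaps between powers of 2 grow exponentially

The CFL pumping lemma is "stronger" in that it can prove non-membership
in the larger class of context-free languages.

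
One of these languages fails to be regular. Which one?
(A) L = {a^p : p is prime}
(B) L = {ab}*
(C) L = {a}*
(A) {a^p : p is prime}

(A) L = {a^p : p is prime} is NOT regular.

The pumping lemma can be used to prove this:
After pumping, the length becomes composite

The other languages are regular because they can be recognized by finite automata.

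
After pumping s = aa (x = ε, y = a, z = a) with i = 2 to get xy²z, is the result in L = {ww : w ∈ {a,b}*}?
No

xy²z = ε · aa · a = aaa.
aaa has odd length 3, so it cannot be written as ww and is not in L.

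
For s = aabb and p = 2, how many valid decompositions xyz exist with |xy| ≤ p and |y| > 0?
3

For s = 'aabb' with pumping length p = 2:

Constraints: |xy| ≤ 2, |y| > 0

Valid decompositions (|xy| ≤ p, |y| ≥ 1):
  • x='', y='a', z='abb'
  • x='a', y='a', z='bb'
  • x='', y='aa', z='bb'

Total count: 3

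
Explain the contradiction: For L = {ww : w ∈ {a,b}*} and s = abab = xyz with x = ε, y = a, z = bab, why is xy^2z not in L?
xy²z = aabab ∉ L

Pumping with i = 2 replaces y = a by y² = aa:
- Original: s = xyz = abab; abab splits into halves ab · ab, which are equal, so it is in L (w = ab)
- Pumped: xy²z = ε · aa · bab = aabab
- aabab has odd length 5, so it cannot be written as ww and is not in L

The pumping lemma would require xy²z ∈ L, so this decomposition yields a contradiction.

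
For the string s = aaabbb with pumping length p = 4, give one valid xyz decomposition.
x = '', y = 'aaab', z = 'bb'

For s = aaabbb and p = 4, one valid decomposition is:
- x = '' (length 0)
- y = 'aaab' (length 4)
- z = 'bb' (length 2)

Verification:
- xyz = '' + 'aaab' + 'bb' = aaabbb ✓
- |xy| = 4 ≤ 4 ✓
- |y| = 4 > 0 ✓

All pumping lemma constraints are satisfied.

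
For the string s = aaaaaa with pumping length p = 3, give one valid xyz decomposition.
x = '', y = 'aaa', z = 'aaa'

For s = aaaaaa and p = 3, one valid decomposition is:
- x = '' (length 0)
- y = 'aaa' (length 3)
- z = 'aaa' (length 3)

Verification:
- xyz = '' + 'aaa' + 'aaa' = aaaaaa ✓
- |xy| = 3 ≤ 3 ✓
- |y| = 3 > 0 ✓

All pumping lemma constraints are satisfied.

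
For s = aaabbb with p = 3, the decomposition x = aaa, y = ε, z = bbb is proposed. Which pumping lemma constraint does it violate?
Violated: |y| > 0

The decomposition x = aaa, y = ε, z = bbb for s = aaabbb with p = 3
violates the constraint: |y| > 0

|y| = 0, but the pumping lemma requires |y| > 0 (y must be non-empty).

Pumping lemma constraints:
1. xyz = s (decomposition is valid)
2. |xy| ≤ p
3. |y| > 0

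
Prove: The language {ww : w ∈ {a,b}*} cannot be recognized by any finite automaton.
Assume for contradiction that L is regular, and let p ≥ 1 be the pumping length given by the pumping lemma.
Choose s = a^p b a^p b. Then s ∈ L (take w = a^p b) and |s| = 2p + 2 ≥ p.
By the pumping lemma, s = xyz for some x, y, z with |xy| ≤ p, |y| ≥ 1, and xy^i z ∈ L for every i ≥ 0.
Since |xy| ≤ p and the first p symbols of s are all a's, y = a^k for some k with 1 ≤ k ≤ p.

Take i = 2: t = xy²z = a^(p + k) b a^p b.
Suppose t = uu for some string u. The string t contains exactly two b's and ends in b, so u contains exactly one b and ends in b; hence u = a^j b for some j, and uu = a^j b a^j b. Comparing with t = a^(p + k) b a^p b forces j = p + k (first block) and j = p (second block), which is impossible since k ≥ 1. So t ∉ L.

This contradicts the pumping lemma, which requires xy^i z ∈ L for all i ≥ 0.
Hence L = {ww : w ∈ {a,b}*} is not regular. ∎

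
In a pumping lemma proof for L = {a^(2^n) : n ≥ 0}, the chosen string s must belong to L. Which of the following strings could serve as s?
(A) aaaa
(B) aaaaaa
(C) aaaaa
(A) aaaa

The pumping lemma is applied to a string s that lies in L, so first check membership of each option:
- (A) aaaa has length 4 = 2^2, so it is in L ✓
- (B) aaaaaa has length 6, strictly between 2^2 = 4 and 2^3 = 8, so it is not in L ✗
- (C) aaaaa has length 5, strictly between 2^2 = 4 and 2^3 = 8, so it is not in L ✗

Only (A) aaaa is in L, so it is the only candidate that could play the role of s.
(In a complete proof one picks s in terms of the pumping length p so that |s| ≥ p is guaranteed; a fixed string like aaaa illustrates the shape of such an s.)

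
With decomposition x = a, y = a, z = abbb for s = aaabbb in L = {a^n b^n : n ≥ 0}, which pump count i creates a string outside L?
i = 0

xy⁰z = a · ε · abbb = aabbb; aabbb has 2 a's and 3 b's; 2 ≠ 3, so it is not in L.
(Other choices also work, e.g. i = 2, 3; only i = 1 is guaranteed to stay in L since xy¹z = s.)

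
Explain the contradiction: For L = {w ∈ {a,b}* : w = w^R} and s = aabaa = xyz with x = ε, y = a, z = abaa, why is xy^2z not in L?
xy²z = aaabaa ∉ L

Pumping with i = 2 replaces y = a by y² = aa:
- Original: s = xyz = aabaa; aabaa reversed is aabaa, the same string, so it is a palindrome and is in L
- Pumped: xy²z = ε · aa · abaa = aaabaa
- aaabaa reversed is aabaaa ≠ aaabaa, so it is not a palindrome and is not in L

The pumping lemma would require xy²z ∈ L, so this decomposition yields a contradiction.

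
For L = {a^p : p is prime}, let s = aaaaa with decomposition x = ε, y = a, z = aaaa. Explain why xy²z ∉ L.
xy²z = aaaaaa ∉ L

Pumping with i = 2 replaces y = a by y² = aa:
- Original: s = xyz = aaaaa; aaaaa has length 5, which is prime, so it is in L
- Pumped: xy²z = ε · aa · aaaa = aaaaaa
- aaaaaa has length 6 = 2 × 3, which is not prime, so it is not in L

The pumping lemma would require xy²z ∈ L, so this decomposition yields a contradiction.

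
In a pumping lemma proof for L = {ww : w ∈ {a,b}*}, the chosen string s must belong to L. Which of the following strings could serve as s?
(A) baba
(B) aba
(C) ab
(A) baba

The pumping lemma is applied to a string s that lies in L, so first check membership of each option:
- (A) baba splits into halves ba · ba, which are equal, so it is in L (w = ba) ✓
- (B) aba has odd length 3, so it cannot be written as ww and is not in L ✗
- (C) ab has length 2; its halves are a and b, which differ, so it is not in L ✗

Only (A) baba is in L, so it is the only candidate that could play the role of s.
(In a complete proof one picks s in terms of the pumping length p so that |s| ≥ p is guaranteed; a fixed string like baba illustrates the shape of such an s.)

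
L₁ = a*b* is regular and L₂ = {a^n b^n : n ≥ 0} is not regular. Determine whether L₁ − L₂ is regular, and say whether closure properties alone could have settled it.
No — L₁ − L₂ is not regular.

a*b* − {a^n b^n} = {a^n b^m : n ≠ m}. If this were regular, then its complement intersected with a*b*, namely {a^n b^n : n ≥ 0}, would be regular too (closure under complement and intersection) — contradiction. So L₁ − L₂ is not regular.

Note that the bare facts "L₁ regular, L₂ non-regular" do not settle the question by themselves: the closure of regular languages under ∪, ∩, complement and difference applies only when BOTH operands are regular. With a non-regular operand the result can come out regular or non-regular depending on the specific languages, so one has to work out L₁ − L₂ for this particular pair, as above.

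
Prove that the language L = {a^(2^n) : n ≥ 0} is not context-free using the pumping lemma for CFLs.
Assume for contradiction that L is context-free, and let p ≥ 1 be the pumping length given by the pumping lemma for CFLs.
Choose s = a^(2^p). Then s ∈ L and |s| = 2^p ≥ p.
By the CFL pumping lemma, s = uvxyz for some u, v, x, y, z with |vxy| ≤ p, |vy| ≥ 1, and uv^i xy^i z ∈ L for every i ≥ 0.
All symbols are a's, so only lengths matter: let k = |vy|, with 1 ≤ k ≤ |vxy| ≤ p < 2^p.

Take i = 2: |uv²xy²z| = 2^p + k, and 2^p < 2^p + k < 2^p + 2^p = 2^(p+1).
So the length lies strictly between consecutive powers of two and is not a power of 2; uv²xy²z ∉ L.

This contradicts the CFL pumping lemma, which requires uv^i xy^i z ∈ L for all i ≥ 0.
Hence L = {a^(2^n) : n ≥ 0} is not context-free. ∎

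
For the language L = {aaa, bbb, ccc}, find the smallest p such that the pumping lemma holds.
p = 4

For a finite language L, the pumping lemma holds vacuously if p > max|s| for s ∈ L.

The longest string in L = {aaa, bbb, ccc} has length 3.
If p = 4, then no string s ∈ L has |s| ≥ p, so the condition is vacuously true.

The minimum pumping length is p = 4.

Why no smaller p works: for any p ≤ 3, the longest string s ∈ L has |s| = 3 ≥ p, so it would
have to be pumpable; but pumping up (i = 2, 3, ...) produces ever longer strings, which cannot all lie in the
finite language L. So the pumping property fails for every p ≤ 3.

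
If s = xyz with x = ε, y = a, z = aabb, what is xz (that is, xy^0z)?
aabb

Given x = '', y = 'a', z = 'aabb' and i = 0:

xy^0z = x + y·y·...·y (0 times) + z
       = '' + 'a'^0 + 'aabb'
       = '' + '' + 'aabb'
       = 'aabb'

The pumped string is 'aabb' with length 4.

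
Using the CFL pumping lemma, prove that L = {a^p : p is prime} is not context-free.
Assume for contradiction that L is context-free, and let p ≥ 1 be the pumping length given by the pumping lemma for CFLs.
Choose a prime q with q ≥ p and let s = a^q. Then s ∈ L and |s| = q ≥ p.
By the CFL pumping lemma, s = uvxyz for some u, v, x, y, z with |vxy| ≤ p, |vy| ≥ 1, and uv^i xy^i z ∈ L for every i ≥ 0.
All symbols are a's, so only lengths matter: let k = |vy|, with 1 ≤ k ≤ p. Then |uv^i xy^i z| = q + (i − 1)k.

Take i = q + 1: the length is q + qk = q(k + 1).
Both factors satisfy q ≥ 2 and k + 1 ≥ 2, so q(k + 1) is composite and uv^(q+1) xy^(q+1) z ∉ L.

This contradicts the CFL pumping lemma, which requires uv^i xy^i z ∈ L for all i ≥ 0.
Hence L = {a^p : p is prime} is not context-free. ∎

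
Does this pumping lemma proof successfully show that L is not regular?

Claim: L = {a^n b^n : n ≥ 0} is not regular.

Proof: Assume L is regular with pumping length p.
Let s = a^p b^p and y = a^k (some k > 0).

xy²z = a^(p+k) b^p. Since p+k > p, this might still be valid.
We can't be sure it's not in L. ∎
The proof is INCORRECT.

Error: The conclusion is wrong.
xy²z = a^(p+k) b^p is definitely NOT in L because the number of a's (p+k) ≠ number of b's (p).
The proof incorrectly doubts what is actually a valid contradiction.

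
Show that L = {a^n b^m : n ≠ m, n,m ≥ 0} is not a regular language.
Assume for contradiction that L is regular, and let p ≥ 1 be the pumping length given by the pumping lemma.
Choose s = a^p b^(p + p!). Then s ∈ L because p ≠ p + p! (as p! ≥ 1), and |s| ≥ p.
By the pumping lemma, s = xyz for some x, y, z with |xy| ≤ p, |y| ≥ 1, and xy^i z ∈ L for every i ≥ 0.
Since |xy| ≤ p and the first p symbols of s are all a's, y = a^k for some k with 1 ≤ k ≤ p.
For every i ≥ 0, xy^i z = a^(p + (i − 1)k) b^(p + p!).

Because 1 ≤ k ≤ p, k divides p!. Let t = p!/k (a positive integer) and take i = t + 1.
Then the number of a's is p + tk = p + p!, which equals the number of b's.
So xy^(t+1) z = a^(p + p!) b^(p + p!) has equally many a's and b's and is NOT in L.

This contradicts the pumping lemma, which requires xy^i z ∈ L for all i ≥ 0.
Hence L = {a^n b^m : n ≠ m, n,m ≥ 0} is not regular. ∎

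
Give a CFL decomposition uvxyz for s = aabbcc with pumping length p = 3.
u='aa', v='b', x='b', y='c', z='c'

For s = aabbcc with pumping length p = 3:

One valid decomposition:
- u = 'aa'
- v = 'b'
- x = 'b'
- y = 'c'
- z = 'c'

Verification:
- uvxyz = 'aa' + 'b' + 'b' + 'c' + 'c' = aabbcc ✓
- |vxy| = |'bbc'| = 3 ≤ 3 ✓
- |vy| = |'bc'| = 2 > 0 ✓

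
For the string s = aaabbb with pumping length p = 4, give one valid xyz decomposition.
x = 'aa', y = 'a', z = 'bbb'

For s = aaabbb and p = 4, one valid decomposition is:
- x = 'aa' (length 2)
- y = 'a' (length 1)
- z = 'bbb' (length 3)

Verification:
- xyz = 'aa' + 'a' + 'bbb' = aaabbb ✓
- |xy| = 3 ≤ 4 ✓
- |y| = 1 > 0 ✓

All pumping lemma constraints are satisfied.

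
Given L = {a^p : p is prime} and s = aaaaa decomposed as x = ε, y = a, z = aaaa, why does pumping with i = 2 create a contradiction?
xy²z = aaaaaa ∉ L

Pumping with i = 2 replaces y = a by y² = aa:
- Original: s = xyz = aaaaa; aaaaa has length 5, which is prime, so it is in L
- Pumped: xy²z = ε · aa · aaaa = aaaaaa
- aaaaaa has length 6 = 2 × 3, which is not prime, so it is not in L

The pumping lemma would require xy²z ∈ L, so this decomposition yields a contradiction.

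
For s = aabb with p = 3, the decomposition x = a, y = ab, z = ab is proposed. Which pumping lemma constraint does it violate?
Violated: xyz = s

The decomposition x = a, y = ab, z = ab for s = aabb with p = 3
violates the constraint: xyz = s

xyz = 'a' + 'ab' + 'ab' = 'aabab' ≠ 'aabb' = s. The decomposition doesn't reconstruct s.

Pumping lemma constraints:
1. xyz = s (decomposition is valid)
2. |xy| ≤ p
3. |y| > 0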